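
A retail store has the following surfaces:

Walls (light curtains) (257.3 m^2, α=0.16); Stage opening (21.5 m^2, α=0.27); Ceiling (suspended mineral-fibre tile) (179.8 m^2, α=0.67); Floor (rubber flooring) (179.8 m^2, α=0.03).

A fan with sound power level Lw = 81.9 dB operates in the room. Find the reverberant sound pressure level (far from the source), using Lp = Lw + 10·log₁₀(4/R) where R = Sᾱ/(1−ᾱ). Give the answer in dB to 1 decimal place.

64.2 dB

Σ(Sᵢαᵢ) = 257.3·0.16 + 21.5·0.27 + 179.8·0.67 + 179.8·0.03 = 172.833; total area S = 638.4 m^2.
ᾱ = 172.833/638.4 = 0.2707; R = Sᾱ/(1−ᾱ) = 172.833/(1−0.2707) = 236.985 m^2.
Lp = Lw + 10 log₁₀(4/R) = 81.9 -17.73 = 64.2 dB.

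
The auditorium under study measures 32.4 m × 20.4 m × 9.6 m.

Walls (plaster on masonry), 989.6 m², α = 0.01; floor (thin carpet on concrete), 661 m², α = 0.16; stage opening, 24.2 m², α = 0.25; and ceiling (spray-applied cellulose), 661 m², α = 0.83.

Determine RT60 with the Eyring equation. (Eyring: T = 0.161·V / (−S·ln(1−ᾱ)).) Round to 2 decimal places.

Total surface area S = 989.6 + 661 + 24.2 + 661 = 2335.8 m².
Σ(Sᵢαᵢ) = 989.6·0.01 + 661·0.16 + 24.2·0.25 + 661·0.83 = 670.336.
Mean coefficient ᾱ = A/S = 0.2870.
−S·ln(1−ᾱ) = −2335.8 × ln(1 − 0.2870) = 790.140.
V = 32.4 × 20.4 × 9.6 = 6345.216 m³.
T = 0.161·V/[−S·ln(1−ᾱ)] = 0.161·6345.216/790.140 = 1.29 s.

1.29 s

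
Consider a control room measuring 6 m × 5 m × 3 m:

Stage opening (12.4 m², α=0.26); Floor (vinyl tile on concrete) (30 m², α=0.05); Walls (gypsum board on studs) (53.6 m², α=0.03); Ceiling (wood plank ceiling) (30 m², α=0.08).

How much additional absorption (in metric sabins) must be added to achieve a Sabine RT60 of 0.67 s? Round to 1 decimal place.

Summing Sᵢαᵢ: 3.224 + 1.500 + 1.608 + 2.400 → A₁ = 8.732 sabins.
For T = 0.67 s, need A₂ = 0.161·V/T = 0.161·90/0.67 = 21.627 sabins.
Shortfall: 21.627 − 8.732 = 12.9 sabins.

12.9 sabins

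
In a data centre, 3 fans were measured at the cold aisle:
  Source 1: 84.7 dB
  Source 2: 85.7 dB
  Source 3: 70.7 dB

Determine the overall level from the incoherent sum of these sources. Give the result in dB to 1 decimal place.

Sum in the linear (power) domain: Σ 10^(Lᵢ/10) = 10^(84.7/10) + 10^(85.7/10) + 10^(70.7/10) = 6.784e+08.
Combined level = 10 log₁₀(6.784e+08) = 88.3 dB.

88.3 dB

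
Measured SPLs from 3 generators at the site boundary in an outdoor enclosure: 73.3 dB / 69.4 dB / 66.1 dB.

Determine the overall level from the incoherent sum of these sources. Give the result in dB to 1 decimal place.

Converting to relative power and adding: 10^(73.3/10) + 10^(69.4/10) + 10^(66.1/10) = 3.416e+07.
Combined level = 10 log₁₀(3.416e+07) = 75.3 dB.

75.3 dB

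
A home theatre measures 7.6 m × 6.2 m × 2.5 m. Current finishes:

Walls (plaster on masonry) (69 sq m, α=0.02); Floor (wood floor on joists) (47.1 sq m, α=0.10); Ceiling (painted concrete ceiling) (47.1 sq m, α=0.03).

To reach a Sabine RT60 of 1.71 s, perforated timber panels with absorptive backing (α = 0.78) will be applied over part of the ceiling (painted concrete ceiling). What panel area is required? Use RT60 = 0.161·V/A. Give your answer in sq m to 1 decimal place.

A₁ = Σ Sᵢαᵢ = 69·0.02 + 47.1·0.10 + 47.1·0.03 = 7.503 sabins.
Required A₂ = 0.161·117.8/1.71 = 11.091 sabins.
ΔA needed = 11.091 − 7.503 = 3.588 sabins.
Net gain per sq m: Δα = 0.78 − 0.03 = 0.75.
Area = ΔA/Δα = 3.588/0.75 = 4.8 sq m.

4.8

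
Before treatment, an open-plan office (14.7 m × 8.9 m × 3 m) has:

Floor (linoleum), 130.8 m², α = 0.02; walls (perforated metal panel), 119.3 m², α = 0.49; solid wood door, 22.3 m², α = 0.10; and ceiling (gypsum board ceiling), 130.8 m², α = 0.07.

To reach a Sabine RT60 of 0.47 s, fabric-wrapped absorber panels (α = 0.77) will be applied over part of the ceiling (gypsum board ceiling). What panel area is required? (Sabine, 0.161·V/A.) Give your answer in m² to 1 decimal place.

Equivalent absorption area: A₁ = 130.8*0.02 + 119.3*0.49 + 22.3*0.10 + 130.8*0.07 = 72.459 m².
V = 392.49 m³. Target absorption A₂ = 0.161 × 392.49 / 0.47 = 134.449 sabins.
ΔA needed = 134.449 − 72.459 = 61.990 sabins.
Net gain per m²: Δα = 0.77 − 0.07 = 0.70.
Area = ΔA/Δα = 61.990/0.70 = 88.6 m².

88.6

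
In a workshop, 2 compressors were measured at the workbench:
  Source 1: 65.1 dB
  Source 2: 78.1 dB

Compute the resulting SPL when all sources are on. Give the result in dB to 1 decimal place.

78.3 dB

Converting to relative power and adding: 10^(65.1/10) + 10^(78.1/10) = 6.78e+07.
Back to dB: 10·log₁₀ Σ = 78.3 dB.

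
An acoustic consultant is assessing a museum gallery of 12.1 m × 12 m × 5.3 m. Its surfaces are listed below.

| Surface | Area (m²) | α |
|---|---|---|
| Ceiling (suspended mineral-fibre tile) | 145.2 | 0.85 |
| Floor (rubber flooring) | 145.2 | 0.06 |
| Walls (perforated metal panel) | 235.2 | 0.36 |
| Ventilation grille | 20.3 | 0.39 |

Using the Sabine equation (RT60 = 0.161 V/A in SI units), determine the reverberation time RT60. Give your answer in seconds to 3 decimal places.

0.551 s

Equivalent absorption area: A = 145.2·0.85 + 145.2·0.06 + 235.2·0.36 + 20.3·0.39 = 224.721 m².
V = 12.1·12·5.3 = 769.56 m³.
T = 0.161 V/A = 0.161·769.56/224.721 = 0.551 s.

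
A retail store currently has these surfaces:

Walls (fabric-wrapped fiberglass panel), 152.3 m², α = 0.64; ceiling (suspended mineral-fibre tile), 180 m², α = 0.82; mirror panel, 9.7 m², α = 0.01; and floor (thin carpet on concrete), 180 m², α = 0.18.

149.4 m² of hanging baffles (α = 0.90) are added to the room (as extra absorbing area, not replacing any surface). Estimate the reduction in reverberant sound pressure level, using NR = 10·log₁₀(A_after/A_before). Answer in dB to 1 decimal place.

1.7 dB

Summing Sᵢαᵢ: 97.472 + 147.600 + 0.097 + 32.400 → A_before = 277.569 sabins.
Added absorption = 149.4 × 0.90 = 134.460 sabins.
A_after = 277.569 + 134.460 = 412.029 sabins.
Reduction = 10 log₁₀(A_after/A_before) = 10 log₁₀(1.4844) = 1.7 dB.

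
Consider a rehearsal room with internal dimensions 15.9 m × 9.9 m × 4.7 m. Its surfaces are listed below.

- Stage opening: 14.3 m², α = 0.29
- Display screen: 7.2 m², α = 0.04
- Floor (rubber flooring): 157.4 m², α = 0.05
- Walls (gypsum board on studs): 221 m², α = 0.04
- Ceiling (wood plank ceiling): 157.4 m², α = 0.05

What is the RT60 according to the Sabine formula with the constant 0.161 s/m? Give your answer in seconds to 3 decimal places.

Summing Sᵢαᵢ: 4.147 + 0.288 + 7.870 + 8.840 + 7.870 → A = 29.015 sabins.
Volume V = 15.9 × 9.9 × 4.7 = 739.827 m³.
RT60 = 0.161 · V / A = 0.161 × 739.827 / 29.015 = 4.105 s.

4.105 seconds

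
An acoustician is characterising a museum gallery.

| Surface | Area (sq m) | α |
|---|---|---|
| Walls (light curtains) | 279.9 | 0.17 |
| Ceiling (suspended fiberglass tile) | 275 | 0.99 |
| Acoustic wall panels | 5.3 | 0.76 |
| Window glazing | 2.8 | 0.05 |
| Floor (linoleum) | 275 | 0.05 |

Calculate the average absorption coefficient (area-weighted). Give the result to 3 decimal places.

Total surface area S = 838.0 sq m.
A = 279.9*0.17 + 275*0.99 + 5.3*0.76 + 2.8*0.05 + 275*0.05 = 337.751 sabins.
ᾱ = 337.751 / 838.0 = 0.403.

0.403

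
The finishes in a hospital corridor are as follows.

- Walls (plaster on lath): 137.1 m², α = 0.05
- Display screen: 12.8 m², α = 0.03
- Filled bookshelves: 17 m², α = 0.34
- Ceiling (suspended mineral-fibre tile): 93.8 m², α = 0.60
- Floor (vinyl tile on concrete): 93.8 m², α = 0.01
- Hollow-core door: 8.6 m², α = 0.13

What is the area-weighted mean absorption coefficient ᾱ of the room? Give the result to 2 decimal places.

S = Σ Sᵢ = 137.1 + 12.8 + 17 + 93.8 + 93.8 + 8.6 = 363.1 m².
Σ(Sᵢαᵢ) = 137.1*0.05 + 12.8*0.03 + 17*0.34 + 93.8*0.60 + 93.8*0.01 + 8.6*0.13 = 71.355.
ᾱ = A/S = 0.20.

0.20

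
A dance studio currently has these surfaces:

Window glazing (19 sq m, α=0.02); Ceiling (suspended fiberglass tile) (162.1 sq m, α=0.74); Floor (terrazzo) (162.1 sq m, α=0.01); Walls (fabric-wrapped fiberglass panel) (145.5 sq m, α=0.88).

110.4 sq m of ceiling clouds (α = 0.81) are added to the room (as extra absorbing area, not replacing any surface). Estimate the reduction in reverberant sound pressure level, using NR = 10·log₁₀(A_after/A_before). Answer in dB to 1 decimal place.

1.3 dB

Total absorption A_before = 19·0.02 + 162.1·0.74 + 162.1·0.01 + 145.5·0.88
  = 0.380 + 119.954 + 1.621 + 128.040 = 249.995 sq m sabins.
Added absorption = 110.4 × 0.81 = 89.424 sabins.
New total A_after = 339.419 sabins.
Reduction = 10 log₁₀(A_after/A_before) = 10 log₁₀(1.3577) = 1.3 dB.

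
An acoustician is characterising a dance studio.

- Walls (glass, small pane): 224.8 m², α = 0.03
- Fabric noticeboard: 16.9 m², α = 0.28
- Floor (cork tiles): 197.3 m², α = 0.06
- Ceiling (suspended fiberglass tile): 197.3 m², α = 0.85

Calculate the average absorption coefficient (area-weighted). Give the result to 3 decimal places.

Total surface area S = 636.3 m².
Σ(Sᵢαᵢ) = 224.8·0.03 + 16.9·0.28 + 197.3·0.06 + 197.3·0.85 = 191.019.
ᾱ = A/S = 0.300.

0.300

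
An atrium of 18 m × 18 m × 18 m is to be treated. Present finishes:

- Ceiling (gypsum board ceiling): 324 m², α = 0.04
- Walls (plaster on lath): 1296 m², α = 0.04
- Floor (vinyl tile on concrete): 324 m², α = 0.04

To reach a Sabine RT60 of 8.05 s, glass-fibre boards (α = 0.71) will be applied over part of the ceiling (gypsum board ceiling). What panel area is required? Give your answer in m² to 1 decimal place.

58.0

Summing Sᵢαᵢ: 12.960 + 51.840 + 12.960 → A₁ = 77.760 sabins.
Required A₂ = 0.161·5832/8.05 = 116.640 sabins.
ΔA needed = 116.640 − 77.760 = 38.880 sabins.
Each m² of panel replacing the ceiling (gypsum board ceiling) adds (0.71 − 0.04) = 0.67 sabins.
Panel area = 38.880 / 0.67 = 58.0 m².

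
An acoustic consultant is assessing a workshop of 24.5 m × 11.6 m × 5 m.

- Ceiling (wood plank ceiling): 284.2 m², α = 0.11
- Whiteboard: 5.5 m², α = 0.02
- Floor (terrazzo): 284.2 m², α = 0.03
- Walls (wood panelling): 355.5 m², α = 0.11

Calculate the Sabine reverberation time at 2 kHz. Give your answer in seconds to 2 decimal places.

2.90 sec

Summing Sᵢαᵢ: 31.262 + 0.110 + 8.526 + 39.105 → A = 79.003 sabins.
V = 24.5·11.6·5 = 1421 m³.
T = 0.161 V/A = 0.161·1421/79.003 = 2.90 s.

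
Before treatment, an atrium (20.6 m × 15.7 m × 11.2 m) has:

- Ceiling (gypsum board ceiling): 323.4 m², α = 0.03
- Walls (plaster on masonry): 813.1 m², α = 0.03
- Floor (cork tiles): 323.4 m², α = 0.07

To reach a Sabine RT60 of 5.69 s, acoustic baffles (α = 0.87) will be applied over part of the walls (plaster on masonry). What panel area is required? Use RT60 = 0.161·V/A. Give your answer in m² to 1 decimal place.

Total absorption A₁ = 323.4×0.03 + 813.1×0.03 + 323.4×0.07
  = 9.702 + 24.393 + 22.638 = 56.733 m² sabins.
V = 3622.304 m³. Target absorption A₂ = 0.161 × 3622.304 / 5.69 = 102.494 sabins.
ΔA needed = 102.494 − 56.733 = 45.761 sabins.
Net gain per m²: Δα = 0.87 − 0.03 = 0.84.
Area = ΔA/Δα = 45.761/0.84 = 54.5 m².

54.5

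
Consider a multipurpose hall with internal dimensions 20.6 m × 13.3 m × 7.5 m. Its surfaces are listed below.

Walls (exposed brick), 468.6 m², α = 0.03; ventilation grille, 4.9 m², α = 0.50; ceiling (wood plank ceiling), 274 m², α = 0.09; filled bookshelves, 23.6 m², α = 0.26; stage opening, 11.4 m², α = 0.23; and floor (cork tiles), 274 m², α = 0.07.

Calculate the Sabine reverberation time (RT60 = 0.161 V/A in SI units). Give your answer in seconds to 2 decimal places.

Equivalent absorption area: A = 468.6×0.03 + 4.9×0.50 + 274×0.09 + 23.6×0.26 + 11.4×0.23 + 274×0.07 = 69.106 m².
Room volume: 2054.85 m³.
T = 0.161 V/A = 0.161·2054.85/69.106 = 4.79 s.

4.79 s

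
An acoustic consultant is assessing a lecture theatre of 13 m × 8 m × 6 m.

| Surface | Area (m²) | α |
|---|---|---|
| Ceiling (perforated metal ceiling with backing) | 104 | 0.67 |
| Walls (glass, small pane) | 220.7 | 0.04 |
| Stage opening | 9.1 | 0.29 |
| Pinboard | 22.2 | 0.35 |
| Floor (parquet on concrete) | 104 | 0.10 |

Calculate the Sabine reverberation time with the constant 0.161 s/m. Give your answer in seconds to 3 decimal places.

1.012 seconds

Total absorption A = 104×0.67 + 220.7×0.04 + 9.1×0.29 + 22.2×0.35 + 104×0.10
  = 69.680 + 8.828 + 2.639 + 7.770 + 10.400 = 99.317 m² sabins.
V = 13·8·6 = 624 m³.
Sabine: RT60 = 0.161 × 624 / 99.317 = 1.012 s.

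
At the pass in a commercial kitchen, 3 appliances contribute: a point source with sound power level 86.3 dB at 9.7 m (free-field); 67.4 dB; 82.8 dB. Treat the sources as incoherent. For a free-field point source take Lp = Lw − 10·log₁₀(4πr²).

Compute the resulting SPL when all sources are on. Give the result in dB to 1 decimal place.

82.9 dB

Source at 9.7 m: Lp = 86.3 − 10·log₁₀(4π·9.7²) = 86.3 − 10·log₁₀(1182.370) = 55.6 dB.
Σ 10^(Lᵢ/10) = 1.964e+08.
Back to dB: 10·log₁₀ Σ = 82.9 dB.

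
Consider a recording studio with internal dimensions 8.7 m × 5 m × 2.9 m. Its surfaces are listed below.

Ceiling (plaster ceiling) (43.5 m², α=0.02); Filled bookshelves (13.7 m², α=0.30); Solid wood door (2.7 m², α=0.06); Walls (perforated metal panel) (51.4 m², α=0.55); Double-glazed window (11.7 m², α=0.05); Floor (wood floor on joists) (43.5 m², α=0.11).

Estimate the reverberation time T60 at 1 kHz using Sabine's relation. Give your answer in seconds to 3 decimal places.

Equivalent absorption area: A = 43.5×0.02 + 13.7×0.30 + 2.7×0.06 + 51.4×0.55 + 11.7×0.05 + 43.5×0.11 = 38.782 m².
Room volume: 126.15 m³.
T = 0.161 V/A = 0.161·126.15/38.782 = 0.524 s.

0.524 seconds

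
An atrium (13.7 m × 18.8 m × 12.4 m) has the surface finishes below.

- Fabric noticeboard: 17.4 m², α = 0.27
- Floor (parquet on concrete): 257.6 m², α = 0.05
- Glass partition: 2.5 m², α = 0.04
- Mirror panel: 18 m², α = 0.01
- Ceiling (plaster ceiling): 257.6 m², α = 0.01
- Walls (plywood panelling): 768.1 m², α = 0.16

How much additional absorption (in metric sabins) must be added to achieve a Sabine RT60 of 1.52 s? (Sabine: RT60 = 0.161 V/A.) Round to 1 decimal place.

Equivalent absorption area: A₁ = 17.4*0.27 + 257.6*0.05 + 2.5*0.04 + 18*0.01 + 257.6*0.01 + 768.1*0.16 = 143.330 m².
For T = 1.52 s, need A₂ = 0.161·V/T = 0.161·3193.744/1.52 = 338.285 sabins.
ΔA = A₂ − A₁ = 338.285 − 143.330 = 195.0 sabins.

195.0 sabins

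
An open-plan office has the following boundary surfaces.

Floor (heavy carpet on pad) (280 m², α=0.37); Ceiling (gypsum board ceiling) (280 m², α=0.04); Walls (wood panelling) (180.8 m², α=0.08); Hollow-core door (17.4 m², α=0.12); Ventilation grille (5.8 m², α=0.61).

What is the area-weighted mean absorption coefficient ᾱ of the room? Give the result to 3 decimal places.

Total surface area S = 764.0 m².
Σ(Sᵢαᵢ) = 280×0.37 + 280×0.04 + 180.8×0.08 + 17.4×0.12 + 5.8×0.61 = 134.890.
ᾱ = 134.890 / 764.0 = 0.177.

0.177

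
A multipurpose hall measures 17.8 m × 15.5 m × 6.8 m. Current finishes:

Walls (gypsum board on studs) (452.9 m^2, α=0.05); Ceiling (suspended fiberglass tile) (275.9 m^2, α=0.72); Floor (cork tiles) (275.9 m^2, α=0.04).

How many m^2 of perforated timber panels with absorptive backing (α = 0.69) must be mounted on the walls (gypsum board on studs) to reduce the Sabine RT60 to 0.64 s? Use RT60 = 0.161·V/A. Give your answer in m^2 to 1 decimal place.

Summing Sᵢαᵢ: 22.645 + 198.648 + 11.036 → A₁ = 232.329 sabins.
V = 1876.12 m³. Target absorption A₂ = 0.161 × 1876.12 / 0.64 = 471.961 sabins.
ΔA needed = 471.961 − 232.329 = 239.632 sabins.
Net gain per m^2: Δα = 0.69 − 0.05 = 0.64.
Area = ΔA/Δα = 239.632/0.64 = 374.4 m^2.

374.4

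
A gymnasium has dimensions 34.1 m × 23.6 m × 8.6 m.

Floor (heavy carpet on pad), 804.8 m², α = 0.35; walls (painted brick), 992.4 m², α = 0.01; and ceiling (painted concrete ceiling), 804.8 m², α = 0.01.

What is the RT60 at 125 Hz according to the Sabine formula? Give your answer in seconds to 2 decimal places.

A = Σ Sᵢαᵢ = 804.8×0.35 + 992.4×0.01 + 804.8×0.01 = 299.652 sabins.
Room volume: 6920.936 m³.
Sabine: RT60 = 0.161 × 6920.936 / 299.652 = 3.72 s.

3.72 seconds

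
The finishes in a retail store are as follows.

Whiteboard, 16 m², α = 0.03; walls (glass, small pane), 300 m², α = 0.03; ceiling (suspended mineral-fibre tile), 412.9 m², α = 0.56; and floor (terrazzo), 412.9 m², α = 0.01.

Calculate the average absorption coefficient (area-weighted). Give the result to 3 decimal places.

0.214

Total surface area S = 1141.8 m².
Weighted sum Σ Sα = 244.833.
ᾱ = 244.833 / 1141.8 = 0.214.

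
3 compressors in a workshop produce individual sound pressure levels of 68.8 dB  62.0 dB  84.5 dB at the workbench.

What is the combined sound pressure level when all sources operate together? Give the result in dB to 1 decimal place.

84.6 dB

Sum in the linear (power) domain: Σ 10^(Lᵢ/10) = 10^(68.8/10) + 10^(62.0/10) + 10^(84.5/10) = 2.91e+08.
L_total = 10·log₁₀(2.91e+08) = 84.6 dB.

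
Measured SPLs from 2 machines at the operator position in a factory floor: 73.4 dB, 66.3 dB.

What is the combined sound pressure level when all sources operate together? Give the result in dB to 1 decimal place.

Converting to relative power and adding: 10^(73.4/10) + 10^(66.3/10) = 2.614e+07.
L_total = 10·log₁₀(2.614e+07) = 74.2 dB.

74.2 dB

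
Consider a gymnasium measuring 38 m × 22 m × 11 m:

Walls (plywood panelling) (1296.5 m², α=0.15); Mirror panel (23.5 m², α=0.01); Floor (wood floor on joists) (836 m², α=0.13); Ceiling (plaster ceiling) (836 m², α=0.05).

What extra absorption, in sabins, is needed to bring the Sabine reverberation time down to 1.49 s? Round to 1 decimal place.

648.5 sabins

Equivalent absorption area: A₁ = 1296.5·0.15 + 23.5·0.01 + 836·0.13 + 836·0.05 = 345.190 m².
Target A₂ = 0.161·9196/1.49 = 993.662 sabins (V = 9196 m³).
Additional absorption ΔA = 993.662 − 345.190 = 648.5 sabins.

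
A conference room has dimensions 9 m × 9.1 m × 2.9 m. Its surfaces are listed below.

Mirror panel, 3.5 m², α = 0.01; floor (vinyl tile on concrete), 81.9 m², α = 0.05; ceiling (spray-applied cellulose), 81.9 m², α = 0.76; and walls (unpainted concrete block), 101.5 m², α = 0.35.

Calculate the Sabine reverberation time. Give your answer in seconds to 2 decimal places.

0.38 seconds

Equivalent absorption area: A = 3.5*0.01 + 81.9*0.05 + 81.9*0.76 + 101.5*0.35 = 101.899 m².
V = 9·9.1·2.9 = 237.51 m³.
T = 0.161 V/A = 0.161·237.51/101.899 = 0.38 s.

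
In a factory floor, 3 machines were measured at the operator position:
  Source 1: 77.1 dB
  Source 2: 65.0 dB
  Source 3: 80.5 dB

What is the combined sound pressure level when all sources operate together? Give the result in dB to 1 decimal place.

82.2 dB

Sum in the linear (power) domain: Σ 10^(Lᵢ/10) = 10^(77.1/10) + 10^(65.0/10) + 10^(80.5/10) = 1.667e+08.
L_total = 10·log₁₀(1.667e+08) = 82.2 dB.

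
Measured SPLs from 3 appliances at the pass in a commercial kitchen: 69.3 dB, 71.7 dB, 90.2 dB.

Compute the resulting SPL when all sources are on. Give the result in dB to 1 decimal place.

90.3 dB

Σ 10^(Lᵢ/10) = 1.07e+09.
Combined level = 10 log₁₀(1.07e+09) = 90.3 dB.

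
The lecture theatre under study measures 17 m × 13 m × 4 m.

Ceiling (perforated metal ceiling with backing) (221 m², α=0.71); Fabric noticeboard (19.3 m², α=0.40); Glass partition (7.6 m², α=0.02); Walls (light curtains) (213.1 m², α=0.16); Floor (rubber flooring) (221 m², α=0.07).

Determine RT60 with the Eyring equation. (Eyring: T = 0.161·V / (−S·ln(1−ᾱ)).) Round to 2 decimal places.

0.55 s

Total surface area S = 221 + 19.3 + 7.6 + 213.1 + 221 = 682.0 m².
Σ(Sᵢαᵢ) = 221·0.71 + 19.3·0.40 + 7.6·0.02 + 213.1·0.16 + 221·0.07 = 214.348.
ᾱ = 214.348 / 682.0 = 0.3143.
Eyring denominator: −S ln(1−ᾱ) = 257.329.
V = 17 × 13 × 4 = 884 m³.
T = 0.161·V/[−S·ln(1−ᾱ)] = 0.161·884/257.329 = 0.55 s.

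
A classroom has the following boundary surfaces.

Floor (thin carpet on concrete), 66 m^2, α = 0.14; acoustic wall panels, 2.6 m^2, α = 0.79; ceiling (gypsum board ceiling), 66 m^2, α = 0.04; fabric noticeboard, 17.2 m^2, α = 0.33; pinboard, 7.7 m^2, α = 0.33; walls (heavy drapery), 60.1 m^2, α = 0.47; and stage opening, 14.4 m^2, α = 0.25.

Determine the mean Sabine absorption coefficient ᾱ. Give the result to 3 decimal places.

0.231

Total surface area S = 234.0 m^2.
Σ(Sᵢαᵢ) = 66*0.14 + 2.6*0.79 + 66*0.04 + 17.2*0.33 + 7.7*0.33 + 60.1*0.47 + 14.4*0.25 = 53.998.
ᾱ = 53.998 / 234.0 = 0.231.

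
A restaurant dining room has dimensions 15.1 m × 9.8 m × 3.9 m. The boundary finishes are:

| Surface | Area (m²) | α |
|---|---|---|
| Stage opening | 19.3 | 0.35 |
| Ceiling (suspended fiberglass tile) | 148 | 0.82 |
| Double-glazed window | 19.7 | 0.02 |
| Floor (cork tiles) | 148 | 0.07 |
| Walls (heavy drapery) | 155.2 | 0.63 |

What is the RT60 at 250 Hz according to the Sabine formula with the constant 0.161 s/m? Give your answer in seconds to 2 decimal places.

Equivalent absorption area: A = 19.3×0.35 + 148×0.82 + 19.7×0.02 + 148×0.07 + 155.2×0.63 = 236.645 m².
V = 15.1·9.8·3.9 = 577.122 m³.
Sabine: RT60 = 0.161 × 577.122 / 236.645 = 0.39 s.

0.39 seconds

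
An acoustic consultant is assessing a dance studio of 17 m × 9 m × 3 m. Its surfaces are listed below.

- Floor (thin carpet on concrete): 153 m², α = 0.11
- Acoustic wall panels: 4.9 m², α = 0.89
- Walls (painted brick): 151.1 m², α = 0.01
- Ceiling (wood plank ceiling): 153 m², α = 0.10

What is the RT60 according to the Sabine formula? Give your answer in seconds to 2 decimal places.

Total absorption A = 153·0.11 + 4.9·0.89 + 151.1·0.01 + 153·0.10
  = 16.830 + 4.361 + 1.511 + 15.300 = 38.002 m² sabins.
Volume V = 17 × 9 × 3 = 459 m³.
T = 0.161 V/A = 0.161·459/38.002 = 1.94 s.

1.94 s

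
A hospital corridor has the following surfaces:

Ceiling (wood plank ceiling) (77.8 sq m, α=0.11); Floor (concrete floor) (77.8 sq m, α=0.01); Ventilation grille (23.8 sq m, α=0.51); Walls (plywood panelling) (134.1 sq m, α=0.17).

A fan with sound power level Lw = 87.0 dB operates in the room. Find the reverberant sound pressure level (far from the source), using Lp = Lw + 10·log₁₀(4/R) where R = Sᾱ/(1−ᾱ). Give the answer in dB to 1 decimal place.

75.9 dB

Σ(Sᵢαᵢ) = 77.8×0.11 + 77.8×0.01 + 23.8×0.51 + 134.1×0.17 = 44.271; total area S = 313.5 sq m.
ᾱ = 0.1412, so room constant R = A/(1−ᾱ) = 51.550 sq m.
Lp = Lw + 10 log₁₀(4/R) = 87.0 -11.10 = 75.9 dB.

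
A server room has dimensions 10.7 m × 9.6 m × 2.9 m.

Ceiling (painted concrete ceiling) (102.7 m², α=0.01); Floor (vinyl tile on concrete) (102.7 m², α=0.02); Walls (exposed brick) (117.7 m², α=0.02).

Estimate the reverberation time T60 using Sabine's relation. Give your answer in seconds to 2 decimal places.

Summing Sᵢαᵢ: 1.027 + 2.054 + 2.354 → A = 5.435 sabins.
V = 10.7·9.6·2.9 = 297.888 m³.
RT60 = 0.161 · V / A = 0.161 × 297.888 / 5.435 = 8.82 s.

8.82 seconds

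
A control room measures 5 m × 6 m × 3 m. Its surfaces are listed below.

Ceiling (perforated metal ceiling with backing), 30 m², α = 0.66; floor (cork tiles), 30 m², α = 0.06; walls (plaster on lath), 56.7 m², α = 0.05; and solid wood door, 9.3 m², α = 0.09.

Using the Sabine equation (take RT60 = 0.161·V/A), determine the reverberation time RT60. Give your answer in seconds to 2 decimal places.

0.57 sec

A = Σ Sᵢαᵢ = 30×0.66 + 30×0.06 + 56.7×0.05 + 9.3×0.09 = 25.272 sabins.
Volume V = 5 × 6 × 3 = 90 m³.
RT60 = 0.161 · V / A = 0.161 × 90 / 25.272 = 0.57 s.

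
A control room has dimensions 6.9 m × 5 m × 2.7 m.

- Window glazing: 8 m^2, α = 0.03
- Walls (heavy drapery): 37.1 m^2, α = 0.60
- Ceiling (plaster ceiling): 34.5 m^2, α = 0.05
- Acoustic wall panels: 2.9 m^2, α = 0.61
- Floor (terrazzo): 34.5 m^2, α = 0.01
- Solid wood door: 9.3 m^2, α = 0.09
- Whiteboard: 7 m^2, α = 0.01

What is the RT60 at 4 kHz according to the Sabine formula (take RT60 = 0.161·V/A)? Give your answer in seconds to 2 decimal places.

0.55 s

Equivalent absorption area: A = 8*0.03 + 37.1*0.60 + 34.5*0.05 + 2.9*0.61 + 34.5*0.01 + 9.3*0.09 + 7*0.01 = 27.246 m^2.
V = 6.9·5·2.7 = 93.15 m³.
Sabine: RT60 = 0.161 × 93.15 / 27.246 = 0.55 s.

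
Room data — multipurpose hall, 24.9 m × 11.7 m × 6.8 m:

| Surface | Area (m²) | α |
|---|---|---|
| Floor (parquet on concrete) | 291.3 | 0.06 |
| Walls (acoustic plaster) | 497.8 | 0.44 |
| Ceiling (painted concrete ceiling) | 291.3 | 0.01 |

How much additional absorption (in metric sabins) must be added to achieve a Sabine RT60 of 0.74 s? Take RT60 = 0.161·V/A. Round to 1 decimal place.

Total absorption A₁ = 291.3·0.06 + 497.8·0.44 + 291.3·0.01
  = 17.478 + 219.032 + 2.913 = 239.423 m² sabins.
Target A₂ = 0.161·1981.044/0.74 = 431.011 sabins (V = 1981.044 m³).
Shortfall: 431.011 − 239.423 = 191.6 sabins.

191.6 sabins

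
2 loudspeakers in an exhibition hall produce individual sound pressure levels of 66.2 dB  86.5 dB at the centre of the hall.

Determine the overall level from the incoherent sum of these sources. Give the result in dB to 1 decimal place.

Sum in the linear (power) domain: Σ 10^(Lᵢ/10) = 10^(66.2/10) + 10^(86.5/10) = 4.509e+08.
Back to dB: 10·log₁₀ Σ = 86.5 dB.

86.5 dB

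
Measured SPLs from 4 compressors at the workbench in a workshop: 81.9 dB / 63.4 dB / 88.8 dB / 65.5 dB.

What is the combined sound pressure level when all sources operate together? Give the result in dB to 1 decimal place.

Sum in the linear (power) domain: Σ 10^(Lᵢ/10) = 10^(81.9/10) + 10^(63.4/10) + 10^(88.8/10) + 10^(65.5/10) = 9.192e+08.
L_total = 10·log₁₀(9.192e+08) = 89.6 dB.

89.6 dB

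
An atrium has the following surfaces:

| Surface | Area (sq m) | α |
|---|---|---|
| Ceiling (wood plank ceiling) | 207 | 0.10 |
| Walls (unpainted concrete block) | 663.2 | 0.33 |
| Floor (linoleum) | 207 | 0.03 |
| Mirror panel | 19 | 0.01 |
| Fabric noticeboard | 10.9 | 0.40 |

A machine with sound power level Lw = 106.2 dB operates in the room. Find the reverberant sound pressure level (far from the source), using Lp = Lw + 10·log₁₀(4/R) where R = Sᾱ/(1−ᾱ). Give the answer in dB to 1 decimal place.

87.1 dB

A = 250.316 sabins; S = 1107.1 sq m.
ᾱ = 250.316/1107.1 = 0.2261; R = Sᾱ/(1−ᾱ) = 250.316/(1−0.2261) = 323.447 sq m.
Lp = Lw + 10 log₁₀(4/R) = 106.2 -19.08 = 87.1 dB.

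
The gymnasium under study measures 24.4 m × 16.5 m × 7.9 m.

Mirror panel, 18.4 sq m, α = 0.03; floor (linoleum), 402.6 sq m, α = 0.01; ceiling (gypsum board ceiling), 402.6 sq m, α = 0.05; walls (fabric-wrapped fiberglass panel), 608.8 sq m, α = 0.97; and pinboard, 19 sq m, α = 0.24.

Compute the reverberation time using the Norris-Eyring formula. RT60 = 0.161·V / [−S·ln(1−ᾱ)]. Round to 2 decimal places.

S = Σ Sᵢ = 1451.4 sq m.
Absorption A = 18.4·0.03 + 402.6·0.01 + 402.6·0.05 + 608.8·0.97 + 19·0.24 = 619.804 sabins.
Mean coefficient ᾱ = A/S = 0.4270.
−S·ln(1−ᾱ) = −1451.4 × ln(1 − 0.4270) = 808.240.
V = 24.4 × 16.5 × 7.9 = 3180.54 m³.
RT60 = 0.161 × 3180.54 / 808.240 = 0.63 s.

0.63 seconds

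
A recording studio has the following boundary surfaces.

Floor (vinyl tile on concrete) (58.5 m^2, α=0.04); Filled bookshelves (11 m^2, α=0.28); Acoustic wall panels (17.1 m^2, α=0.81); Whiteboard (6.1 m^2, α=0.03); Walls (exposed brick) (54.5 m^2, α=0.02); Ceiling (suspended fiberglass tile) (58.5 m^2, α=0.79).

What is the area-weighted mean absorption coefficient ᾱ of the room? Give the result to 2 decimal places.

0.32

Total surface area S = 205.7 m^2.
Σ(Sᵢαᵢ) = 58.5*0.04 + 11*0.28 + 17.1*0.81 + 6.1*0.03 + 54.5*0.02 + 58.5*0.79 = 66.759.
ᾱ = A/S = 0.32.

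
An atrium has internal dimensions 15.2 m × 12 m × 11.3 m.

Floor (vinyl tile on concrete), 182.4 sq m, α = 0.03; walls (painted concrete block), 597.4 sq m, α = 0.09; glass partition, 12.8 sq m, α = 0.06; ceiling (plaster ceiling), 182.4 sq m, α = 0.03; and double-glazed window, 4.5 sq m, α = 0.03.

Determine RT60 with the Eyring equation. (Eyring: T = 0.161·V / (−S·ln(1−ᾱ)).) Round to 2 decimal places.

S = Σ Sᵢ = 979.5 sq m.
Σ(Sᵢαᵢ) = 182.4×0.03 + 597.4×0.09 + 12.8×0.06 + 182.4×0.03 + 4.5×0.03 = 65.613.
Mean coefficient ᾱ = A/S = 0.0670.
−S·ln(1−ᾱ) = −979.5 × ln(1 − 0.0670) = 67.928.
V = 15.2 × 12 × 11.3 = 2061.12 m³.
RT60 = 0.161 × 2061.12 / 67.928 = 4.89 s.

4.89 s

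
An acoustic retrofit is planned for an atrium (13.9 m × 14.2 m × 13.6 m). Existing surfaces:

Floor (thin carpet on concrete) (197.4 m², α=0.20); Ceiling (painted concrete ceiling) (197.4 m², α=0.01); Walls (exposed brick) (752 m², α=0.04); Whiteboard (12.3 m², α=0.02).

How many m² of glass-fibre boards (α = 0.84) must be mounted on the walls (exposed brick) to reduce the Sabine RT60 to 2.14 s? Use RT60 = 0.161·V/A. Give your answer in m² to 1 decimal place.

Equivalent absorption area: A₁ = 197.4×0.20 + 197.4×0.01 + 752×0.04 + 12.3×0.02 = 71.780 m².
V = 2684.368 m³. Target absorption A₂ = 0.161 × 2684.368 / 2.14 = 201.955 sabins.
ΔA needed = 201.955 − 71.780 = 130.175 sabins.
Net gain per m²: Δα = 0.84 − 0.04 = 0.80.
Area = ΔA/Δα = 130.175/0.80 = 162.7 m².

162.7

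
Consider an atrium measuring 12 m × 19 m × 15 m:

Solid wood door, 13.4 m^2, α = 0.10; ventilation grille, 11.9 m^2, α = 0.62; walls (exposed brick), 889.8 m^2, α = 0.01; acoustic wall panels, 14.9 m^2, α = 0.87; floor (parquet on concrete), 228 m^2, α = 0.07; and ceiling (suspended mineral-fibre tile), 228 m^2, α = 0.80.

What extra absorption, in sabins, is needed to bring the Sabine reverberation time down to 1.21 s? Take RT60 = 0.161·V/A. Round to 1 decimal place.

226.1 sabins

Equivalent absorption area: A₁ = 13.4·0.10 + 11.9·0.62 + 889.8·0.01 + 14.9·0.87 + 228·0.07 + 228·0.80 = 228.939 m^2.
Target A₂ = 0.161·3420/1.21 = 455.058 sabins (V = 3420 m³).
Additional absorption ΔA = 455.058 − 228.939 = 226.1 sabins.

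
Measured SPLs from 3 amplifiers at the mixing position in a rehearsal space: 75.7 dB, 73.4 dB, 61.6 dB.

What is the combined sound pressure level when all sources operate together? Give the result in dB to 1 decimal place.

Σ 10^(Lᵢ/10) = 6.048e+07.
Back to dB: 10·log₁₀ Σ = 77.8 dB.

77.8 dB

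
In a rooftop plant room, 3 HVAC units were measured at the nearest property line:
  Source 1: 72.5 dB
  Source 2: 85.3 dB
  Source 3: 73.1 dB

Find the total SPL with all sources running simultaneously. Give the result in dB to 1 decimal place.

Σ 10^(Lᵢ/10) = 3.77e+08.
Combined level = 10 log₁₀(3.77e+08) = 85.8 dB.

85.8 dB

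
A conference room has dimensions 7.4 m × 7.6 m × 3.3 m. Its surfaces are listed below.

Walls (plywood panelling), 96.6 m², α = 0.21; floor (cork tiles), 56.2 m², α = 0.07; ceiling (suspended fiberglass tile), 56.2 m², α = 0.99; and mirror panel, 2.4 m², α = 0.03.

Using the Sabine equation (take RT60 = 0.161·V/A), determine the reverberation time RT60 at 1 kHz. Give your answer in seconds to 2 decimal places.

0.37 sec

Total absorption A = 96.6×0.21 + 56.2×0.07 + 56.2×0.99 + 2.4×0.03
  = 20.286 + 3.934 + 55.638 + 0.072 = 79.930 m² sabins.
Volume V = 7.4 × 7.6 × 3.3 = 185.592 m³.
Sabine: RT60 = 0.161 × 185.592 / 79.930 = 0.37 s.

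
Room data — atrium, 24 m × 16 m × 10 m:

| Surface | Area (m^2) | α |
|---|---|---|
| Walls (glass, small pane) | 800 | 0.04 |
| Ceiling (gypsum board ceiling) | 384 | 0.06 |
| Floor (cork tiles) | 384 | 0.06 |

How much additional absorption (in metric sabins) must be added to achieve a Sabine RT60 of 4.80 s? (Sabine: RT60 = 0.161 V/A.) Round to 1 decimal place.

50.7 sabins

Summing Sᵢαᵢ: 32.000 + 23.040 + 23.040 → A₁ = 78.080 sabins.
Target A₂ = 0.161·3840/4.80 = 128.800 sabins (V = 3840 m³).
ΔA = A₂ − A₁ = 128.800 − 78.080 = 50.7 sabins.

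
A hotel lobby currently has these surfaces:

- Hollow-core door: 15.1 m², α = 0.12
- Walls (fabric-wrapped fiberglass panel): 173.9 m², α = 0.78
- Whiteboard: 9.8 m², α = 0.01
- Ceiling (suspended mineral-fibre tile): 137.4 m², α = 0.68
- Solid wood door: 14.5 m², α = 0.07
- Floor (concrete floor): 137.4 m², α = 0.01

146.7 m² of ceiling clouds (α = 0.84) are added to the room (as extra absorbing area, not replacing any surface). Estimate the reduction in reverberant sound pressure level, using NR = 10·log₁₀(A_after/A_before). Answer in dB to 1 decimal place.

Summing Sᵢαᵢ: 1.812 + 135.642 + 0.098 + 93.432 + 1.015 + 1.374 → A_before = 233.373 sabins.
Treatment contributes 146.7·0.84 = 123.228 sabins.
New total A_after = 356.601 sabins.
NR = 10·log₁₀(356.601/233.373) = 1.8 dB.

1.8 dB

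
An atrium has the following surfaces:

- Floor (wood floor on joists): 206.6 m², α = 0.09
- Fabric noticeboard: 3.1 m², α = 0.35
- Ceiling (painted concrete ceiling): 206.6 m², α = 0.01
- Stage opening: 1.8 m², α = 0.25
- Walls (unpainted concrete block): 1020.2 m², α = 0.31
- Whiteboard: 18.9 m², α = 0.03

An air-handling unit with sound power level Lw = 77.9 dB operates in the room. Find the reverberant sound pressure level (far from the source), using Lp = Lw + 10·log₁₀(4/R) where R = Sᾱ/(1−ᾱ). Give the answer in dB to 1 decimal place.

A = 339.024 sabins; S = 1457.2 m².
ᾱ = 0.2327, so room constant R = A/(1−ᾱ) = 441.840 m².
Lp = Lw + 10 log₁₀(4/R) = 77.9 -20.43 = 57.5 dB.

57.5 dB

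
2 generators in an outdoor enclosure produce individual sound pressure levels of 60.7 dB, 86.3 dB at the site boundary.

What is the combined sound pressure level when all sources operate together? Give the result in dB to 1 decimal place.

86.3 dB

Converting to relative power and adding: 10^(60.7/10) + 10^(86.3/10) = 4.278e+08.
L_total = 10·log₁₀(4.278e+08) = 86.3 dB.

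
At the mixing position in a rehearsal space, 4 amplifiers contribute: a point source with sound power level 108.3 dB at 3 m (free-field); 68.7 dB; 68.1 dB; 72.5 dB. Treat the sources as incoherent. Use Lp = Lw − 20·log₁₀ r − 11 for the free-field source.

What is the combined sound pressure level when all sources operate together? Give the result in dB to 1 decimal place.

88.0 dB

Source at 3 m: Lp = 108.3 − 20·log₁₀(3) − 11 = 87.8 dB.
Converting to relative power and adding: 10^(87.8/10) + 10^(68.7/10) + 10^(68.1/10) + 10^(72.5/10) = 6.342e+08.
Back to dB: 10·log₁₀ Σ = 88.0 dB.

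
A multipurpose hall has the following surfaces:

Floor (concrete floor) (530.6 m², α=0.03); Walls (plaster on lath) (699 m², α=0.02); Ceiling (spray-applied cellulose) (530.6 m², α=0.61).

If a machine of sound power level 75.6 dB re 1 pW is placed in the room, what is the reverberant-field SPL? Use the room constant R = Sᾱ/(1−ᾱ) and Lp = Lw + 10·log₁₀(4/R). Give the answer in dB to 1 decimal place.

55.2 dB

Σ(Sᵢαᵢ) = 530.6×0.03 + 699×0.02 + 530.6×0.61 = 353.564; total area S = 1760.2 m².
ᾱ = 0.2009, so room constant R = A/(1−ᾱ) = 442.453 m².
Lp = Lw + 10 log₁₀(4/R) = 75.6 -20.44 = 55.2 dB.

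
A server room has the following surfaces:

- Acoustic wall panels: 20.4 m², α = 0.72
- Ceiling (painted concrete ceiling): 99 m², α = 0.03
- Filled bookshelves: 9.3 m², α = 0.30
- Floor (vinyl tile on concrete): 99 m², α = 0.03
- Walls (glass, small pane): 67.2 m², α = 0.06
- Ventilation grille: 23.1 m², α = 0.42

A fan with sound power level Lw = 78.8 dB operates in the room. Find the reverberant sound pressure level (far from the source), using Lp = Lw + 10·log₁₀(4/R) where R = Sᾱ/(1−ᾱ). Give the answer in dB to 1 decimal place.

A = 37.152 sabins; S = 318.0 m².
ᾱ = 0.1168, so room constant R = A/(1−ᾱ) = 42.065 m².
Lp = Lw + 10 log₁₀(4/R) = 78.8 -10.22 = 68.6 dB.

68.6 dB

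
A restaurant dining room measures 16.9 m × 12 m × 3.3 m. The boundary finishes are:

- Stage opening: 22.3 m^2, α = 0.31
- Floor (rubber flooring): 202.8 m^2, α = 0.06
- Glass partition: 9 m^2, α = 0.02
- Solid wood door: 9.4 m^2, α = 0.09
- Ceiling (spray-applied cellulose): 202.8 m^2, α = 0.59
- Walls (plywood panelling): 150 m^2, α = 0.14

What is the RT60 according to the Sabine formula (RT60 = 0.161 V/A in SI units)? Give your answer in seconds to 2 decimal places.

0.67 s

Total absorption A = 22.3×0.31 + 202.8×0.06 + 9×0.02 + 9.4×0.09 + 202.8×0.59 + 150×0.14
  = 6.913 + 12.168 + 0.180 + 0.846 + 119.652 + 21.000 = 160.759 m^2 sabins.
Room volume: 669.24 m³.
RT60 = 0.161 · V / A = 0.161 × 669.24 / 160.759 = 0.67 s.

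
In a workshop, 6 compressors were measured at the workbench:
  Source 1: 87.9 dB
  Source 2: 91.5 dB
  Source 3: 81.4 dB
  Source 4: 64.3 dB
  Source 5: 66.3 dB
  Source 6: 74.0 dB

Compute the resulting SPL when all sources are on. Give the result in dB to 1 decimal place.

93.4 dB

Sum in the linear (power) domain: Σ 10^(Lᵢ/10) = 10^(87.9/10) + 10^(91.5/10) + 10^(81.4/10) + 10^(64.3/10) + 10^(66.3/10) + 10^(74.0/10) = 2.199e+09.
Combined level = 10 log₁₀(2.199e+09) = 93.4 dB.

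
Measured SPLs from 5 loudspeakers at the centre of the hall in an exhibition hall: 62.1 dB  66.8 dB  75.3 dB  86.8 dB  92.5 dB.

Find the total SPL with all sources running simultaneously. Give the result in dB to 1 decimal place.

93.6 dB

Σ 10^(Lᵢ/10) = 2.297e+09.
Combined level = 10 log₁₀(2.297e+09) = 93.6 dB.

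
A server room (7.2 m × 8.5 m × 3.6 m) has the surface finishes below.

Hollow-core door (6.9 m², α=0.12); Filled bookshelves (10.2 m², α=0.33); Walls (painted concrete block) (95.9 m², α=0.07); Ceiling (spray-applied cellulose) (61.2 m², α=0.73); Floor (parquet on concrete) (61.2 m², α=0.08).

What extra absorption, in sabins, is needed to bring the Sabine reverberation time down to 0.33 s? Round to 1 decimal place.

A₁ = Σ Sᵢαᵢ = 6.9*0.12 + 10.2*0.33 + 95.9*0.07 + 61.2*0.73 + 61.2*0.08 = 60.479 sabins.
For T = 0.33 s, need A₂ = 0.161·V/T = 0.161·220.32/0.33 = 107.489 sabins.
ΔA = A₂ − A₁ = 107.489 − 60.479 = 47.0 sabins.

47.0 sabins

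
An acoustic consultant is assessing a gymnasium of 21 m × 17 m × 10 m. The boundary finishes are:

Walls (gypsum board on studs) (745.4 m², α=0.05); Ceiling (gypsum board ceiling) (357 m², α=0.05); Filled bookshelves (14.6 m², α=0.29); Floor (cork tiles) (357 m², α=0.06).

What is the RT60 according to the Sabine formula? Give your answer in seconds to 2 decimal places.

7.12 sec

A = Σ Sᵢαᵢ = 745.4×0.05 + 357×0.05 + 14.6×0.29 + 357×0.06 = 80.774 sabins.
Room volume: 3570 m³.
Sabine: RT60 = 0.161 × 3570 / 80.774 = 7.12 s.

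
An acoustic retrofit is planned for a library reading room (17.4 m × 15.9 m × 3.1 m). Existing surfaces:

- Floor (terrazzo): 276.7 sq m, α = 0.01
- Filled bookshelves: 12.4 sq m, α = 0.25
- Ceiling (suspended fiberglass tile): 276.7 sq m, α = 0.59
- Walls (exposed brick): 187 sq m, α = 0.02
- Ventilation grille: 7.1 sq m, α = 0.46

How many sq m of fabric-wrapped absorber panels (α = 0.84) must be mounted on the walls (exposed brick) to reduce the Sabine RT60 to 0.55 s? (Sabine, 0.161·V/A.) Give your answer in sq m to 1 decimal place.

91.4

Summing Sᵢαᵢ: 2.767 + 3.100 + 163.253 + 3.740 + 3.266 → A₁ = 176.126 sabins.
V = 857.646 m³. Target absorption A₂ = 0.161 × 857.646 / 0.55 = 251.056 sabins.
ΔA needed = 251.056 − 176.126 = 74.930 sabins.
Each sq m of panel replacing the walls (exposed brick) adds (0.84 − 0.02) = 0.82 sabins.
Panel area = 74.930 / 0.82 = 91.4 sq m.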